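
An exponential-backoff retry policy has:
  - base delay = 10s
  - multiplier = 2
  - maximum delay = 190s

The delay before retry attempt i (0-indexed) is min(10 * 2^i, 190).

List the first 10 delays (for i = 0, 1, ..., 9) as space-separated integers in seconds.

Answer: 10 20 40 80 160 190 190 190 190 190

Derivation:
Computing each delay:
  i=0: min(10*2^0, 190) = 10
  i=1: min(10*2^1, 190) = 20
  i=2: min(10*2^2, 190) = 40
  i=3: min(10*2^3, 190) = 80
  i=4: min(10*2^4, 190) = 160
  i=5: min(10*2^5, 190) = 190
  i=6: min(10*2^6, 190) = 190
  i=7: min(10*2^7, 190) = 190
  i=8: min(10*2^8, 190) = 190
  i=9: min(10*2^9, 190) = 190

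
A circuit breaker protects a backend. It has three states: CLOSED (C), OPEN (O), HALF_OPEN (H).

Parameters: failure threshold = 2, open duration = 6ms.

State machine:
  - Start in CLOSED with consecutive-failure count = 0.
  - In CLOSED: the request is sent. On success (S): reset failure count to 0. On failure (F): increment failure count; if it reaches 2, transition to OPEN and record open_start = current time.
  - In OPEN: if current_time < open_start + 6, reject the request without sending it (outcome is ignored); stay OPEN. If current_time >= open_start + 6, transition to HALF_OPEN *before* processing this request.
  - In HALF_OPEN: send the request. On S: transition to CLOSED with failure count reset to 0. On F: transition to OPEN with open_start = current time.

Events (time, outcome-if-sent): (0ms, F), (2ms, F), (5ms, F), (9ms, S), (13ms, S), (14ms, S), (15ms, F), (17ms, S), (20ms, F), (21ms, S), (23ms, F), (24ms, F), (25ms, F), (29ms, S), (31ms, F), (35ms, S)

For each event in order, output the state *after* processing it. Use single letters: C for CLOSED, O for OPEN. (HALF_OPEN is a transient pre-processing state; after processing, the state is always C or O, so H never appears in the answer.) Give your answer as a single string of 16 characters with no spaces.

Answer: COOCCCCCCCCOOOOO

Derivation:
State after each event:
  event#1 t=0ms outcome=F: state=CLOSED
  event#2 t=2ms outcome=F: state=OPEN
  event#3 t=5ms outcome=F: state=OPEN
  event#4 t=9ms outcome=S: state=CLOSED
  event#5 t=13ms outcome=S: state=CLOSED
  event#6 t=14ms outcome=S: state=CLOSED
  event#7 t=15ms outcome=F: state=CLOSED
  event#8 t=17ms outcome=S: state=CLOSED
  event#9 t=20ms outcome=F: state=CLOSED
  event#10 t=21ms outcome=S: state=CLOSED
  event#11 t=23ms outcome=F: state=CLOSED
  event#12 t=24ms outcome=F: state=OPEN
  event#13 t=25ms outcome=F: state=OPEN
  event#14 t=29ms outcome=S: state=OPEN
  event#15 t=31ms outcome=F: state=OPEN
  event#16 t=35ms outcome=S: state=OPEN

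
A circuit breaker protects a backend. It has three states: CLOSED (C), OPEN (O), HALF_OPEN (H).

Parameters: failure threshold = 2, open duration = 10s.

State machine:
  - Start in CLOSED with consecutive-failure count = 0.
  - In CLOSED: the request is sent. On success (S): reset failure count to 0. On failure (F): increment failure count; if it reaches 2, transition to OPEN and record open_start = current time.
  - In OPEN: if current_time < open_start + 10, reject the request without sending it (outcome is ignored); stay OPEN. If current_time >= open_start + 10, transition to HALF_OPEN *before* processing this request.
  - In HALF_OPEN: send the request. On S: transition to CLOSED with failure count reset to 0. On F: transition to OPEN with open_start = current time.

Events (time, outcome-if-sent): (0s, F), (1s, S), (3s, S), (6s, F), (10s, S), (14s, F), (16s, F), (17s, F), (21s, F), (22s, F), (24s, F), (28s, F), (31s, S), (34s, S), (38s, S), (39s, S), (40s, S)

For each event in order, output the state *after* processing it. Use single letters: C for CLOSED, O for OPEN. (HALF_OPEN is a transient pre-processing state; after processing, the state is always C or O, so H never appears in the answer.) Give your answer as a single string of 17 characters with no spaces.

Answer: CCCCCCOOOOOOOOCCC

Derivation:
State after each event:
  event#1 t=0s outcome=F: state=CLOSED
  event#2 t=1s outcome=S: state=CLOSED
  event#3 t=3s outcome=S: state=CLOSED
  event#4 t=6s outcome=F: state=CLOSED
  event#5 t=10s outcome=S: state=CLOSED
  event#6 t=14s outcome=F: state=CLOSED
  event#7 t=16s outcome=F: state=OPEN
  event#8 t=17s outcome=F: state=OPEN
  event#9 t=21s outcome=F: state=OPEN
  event#10 t=22s outcome=F: state=OPEN
  event#11 t=24s outcome=F: state=OPEN
  event#12 t=28s outcome=F: state=OPEN
  event#13 t=31s outcome=S: state=OPEN
  event#14 t=34s outcome=S: state=OPEN
  event#15 t=38s outcome=S: state=CLOSED
  event#16 t=39s outcome=S: state=CLOSED
  event#17 t=40s outcome=S: state=CLOSED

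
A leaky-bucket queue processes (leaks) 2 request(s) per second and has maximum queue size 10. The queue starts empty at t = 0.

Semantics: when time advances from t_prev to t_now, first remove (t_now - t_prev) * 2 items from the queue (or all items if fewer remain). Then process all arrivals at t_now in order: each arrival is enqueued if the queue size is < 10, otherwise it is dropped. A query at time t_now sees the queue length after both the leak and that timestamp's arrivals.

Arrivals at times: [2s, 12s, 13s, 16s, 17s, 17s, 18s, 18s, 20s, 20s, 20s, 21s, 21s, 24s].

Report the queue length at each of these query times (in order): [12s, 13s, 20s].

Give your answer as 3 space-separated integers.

Answer: 1 1 3

Derivation:
Queue lengths at query times:
  query t=12s: backlog = 1
  query t=13s: backlog = 1
  query t=20s: backlog = 3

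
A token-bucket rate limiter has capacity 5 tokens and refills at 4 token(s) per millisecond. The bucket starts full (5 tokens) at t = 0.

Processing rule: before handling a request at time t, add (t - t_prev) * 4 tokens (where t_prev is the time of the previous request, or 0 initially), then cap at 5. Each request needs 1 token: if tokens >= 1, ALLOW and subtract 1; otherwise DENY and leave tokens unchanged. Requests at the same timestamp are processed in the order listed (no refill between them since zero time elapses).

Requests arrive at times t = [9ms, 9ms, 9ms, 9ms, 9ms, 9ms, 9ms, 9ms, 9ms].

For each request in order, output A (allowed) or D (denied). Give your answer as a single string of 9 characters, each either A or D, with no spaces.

Answer: AAAAADDDD

Derivation:
Simulating step by step:
  req#1 t=9ms: ALLOW
  req#2 t=9ms: ALLOW
  req#3 t=9ms: ALLOW
  req#4 t=9ms: ALLOW
  req#5 t=9ms: ALLOW
  req#6 t=9ms: DENY
  req#7 t=9ms: DENY
  req#8 t=9ms: DENY
  req#9 t=9ms: DENY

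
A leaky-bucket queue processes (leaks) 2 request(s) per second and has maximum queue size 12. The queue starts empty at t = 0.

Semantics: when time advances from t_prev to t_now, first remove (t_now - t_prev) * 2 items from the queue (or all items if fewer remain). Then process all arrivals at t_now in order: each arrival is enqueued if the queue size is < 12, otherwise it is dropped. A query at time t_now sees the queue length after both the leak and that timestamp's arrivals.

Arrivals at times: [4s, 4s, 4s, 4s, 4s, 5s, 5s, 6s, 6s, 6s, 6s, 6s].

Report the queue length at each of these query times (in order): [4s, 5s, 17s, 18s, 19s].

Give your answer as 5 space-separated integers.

Queue lengths at query times:
  query t=4s: backlog = 5
  query t=5s: backlog = 5
  query t=17s: backlog = 0
  query t=18s: backlog = 0
  query t=19s: backlog = 0

Answer: 5 5 0 0 0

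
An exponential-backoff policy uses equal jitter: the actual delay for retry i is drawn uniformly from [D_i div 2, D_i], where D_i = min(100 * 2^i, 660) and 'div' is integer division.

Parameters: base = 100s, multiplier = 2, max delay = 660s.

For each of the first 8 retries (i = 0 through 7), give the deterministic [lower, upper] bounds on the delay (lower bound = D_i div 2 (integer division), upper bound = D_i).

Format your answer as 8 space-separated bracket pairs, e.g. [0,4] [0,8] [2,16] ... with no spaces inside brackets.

Answer: [50,100] [100,200] [200,400] [330,660] [330,660] [330,660] [330,660] [330,660]

Derivation:
Computing bounds per retry:
  i=0: D_i=min(100*2^0,660)=100, bounds=[50,100]
  i=1: D_i=min(100*2^1,660)=200, bounds=[100,200]
  i=2: D_i=min(100*2^2,660)=400, bounds=[200,400]
  i=3: D_i=min(100*2^3,660)=660, bounds=[330,660]
  i=4: D_i=min(100*2^4,660)=660, bounds=[330,660]
  i=5: D_i=min(100*2^5,660)=660, bounds=[330,660]
  i=6: D_i=min(100*2^6,660)=660, bounds=[330,660]
  i=7: D_i=min(100*2^7,660)=660, bounds=[330,660]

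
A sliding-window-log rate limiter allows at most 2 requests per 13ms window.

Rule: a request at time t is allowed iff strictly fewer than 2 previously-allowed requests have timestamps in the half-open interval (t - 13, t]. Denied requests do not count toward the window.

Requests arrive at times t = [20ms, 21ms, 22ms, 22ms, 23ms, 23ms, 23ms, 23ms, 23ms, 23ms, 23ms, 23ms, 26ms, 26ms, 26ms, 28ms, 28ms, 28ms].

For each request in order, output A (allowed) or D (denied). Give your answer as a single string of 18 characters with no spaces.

Tracking allowed requests in the window:
  req#1 t=20ms: ALLOW
  req#2 t=21ms: ALLOW
  req#3 t=22ms: DENY
  req#4 t=22ms: DENY
  req#5 t=23ms: DENY
  req#6 t=23ms: DENY
  req#7 t=23ms: DENY
  req#8 t=23ms: DENY
  req#9 t=23ms: DENY
  req#10 t=23ms: DENY
  req#11 t=23ms: DENY
  req#12 t=23ms: DENY
  req#13 t=26ms: DENY
  req#14 t=26ms: DENY
  req#15 t=26ms: DENY
  req#16 t=28ms: DENY
  req#17 t=28ms: DENY
  req#18 t=28ms: DENY

Answer: AADDDDDDDDDDDDDDDD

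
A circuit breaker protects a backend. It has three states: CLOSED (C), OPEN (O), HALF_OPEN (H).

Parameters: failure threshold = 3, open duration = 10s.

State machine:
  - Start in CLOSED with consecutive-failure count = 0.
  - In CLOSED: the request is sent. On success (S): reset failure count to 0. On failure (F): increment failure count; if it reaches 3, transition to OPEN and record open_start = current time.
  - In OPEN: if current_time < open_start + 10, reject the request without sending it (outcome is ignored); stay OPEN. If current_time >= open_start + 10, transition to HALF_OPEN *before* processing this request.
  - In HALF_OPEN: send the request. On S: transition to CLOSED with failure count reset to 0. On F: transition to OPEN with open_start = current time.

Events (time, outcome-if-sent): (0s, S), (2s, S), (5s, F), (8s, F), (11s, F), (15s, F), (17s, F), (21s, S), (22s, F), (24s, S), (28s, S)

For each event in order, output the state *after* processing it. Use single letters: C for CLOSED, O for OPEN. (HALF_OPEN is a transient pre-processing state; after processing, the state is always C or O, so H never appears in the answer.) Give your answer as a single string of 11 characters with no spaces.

Answer: CCCCOOOCCCC

Derivation:
State after each event:
  event#1 t=0s outcome=S: state=CLOSED
  event#2 t=2s outcome=S: state=CLOSED
  event#3 t=5s outcome=F: state=CLOSED
  event#4 t=8s outcome=F: state=CLOSED
  event#5 t=11s outcome=F: state=OPEN
  event#6 t=15s outcome=F: state=OPEN
  event#7 t=17s outcome=F: state=OPEN
  event#8 t=21s outcome=S: state=CLOSED
  event#9 t=22s outcome=F: state=CLOSED
  event#10 t=24s outcome=S: state=CLOSED
  event#11 t=28s outcome=S: state=CLOSED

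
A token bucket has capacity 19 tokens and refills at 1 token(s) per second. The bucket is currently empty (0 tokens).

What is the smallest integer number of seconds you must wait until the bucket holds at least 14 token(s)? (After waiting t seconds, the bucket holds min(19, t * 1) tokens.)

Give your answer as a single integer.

Answer: 14

Derivation:
Need t * 1 >= 14, so t >= 14/1.
Smallest integer t = ceil(14/1) = 14.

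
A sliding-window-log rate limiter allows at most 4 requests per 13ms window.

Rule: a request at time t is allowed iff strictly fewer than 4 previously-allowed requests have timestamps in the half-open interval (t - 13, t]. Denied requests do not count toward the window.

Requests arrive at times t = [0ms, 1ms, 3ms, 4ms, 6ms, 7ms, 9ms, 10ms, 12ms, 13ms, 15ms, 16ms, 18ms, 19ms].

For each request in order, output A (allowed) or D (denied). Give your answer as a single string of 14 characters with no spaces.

Tracking allowed requests in the window:
  req#1 t=0ms: ALLOW
  req#2 t=1ms: ALLOW
  req#3 t=3ms: ALLOW
  req#4 t=4ms: ALLOW
  req#5 t=6ms: DENY
  req#6 t=7ms: DENY
  req#7 t=9ms: DENY
  req#8 t=10ms: DENY
  req#9 t=12ms: DENY
  req#10 t=13ms: ALLOW
  req#11 t=15ms: ALLOW
  req#12 t=16ms: ALLOW
  req#13 t=18ms: ALLOW
  req#14 t=19ms: DENY

Answer: AAAADDDDDAAAAD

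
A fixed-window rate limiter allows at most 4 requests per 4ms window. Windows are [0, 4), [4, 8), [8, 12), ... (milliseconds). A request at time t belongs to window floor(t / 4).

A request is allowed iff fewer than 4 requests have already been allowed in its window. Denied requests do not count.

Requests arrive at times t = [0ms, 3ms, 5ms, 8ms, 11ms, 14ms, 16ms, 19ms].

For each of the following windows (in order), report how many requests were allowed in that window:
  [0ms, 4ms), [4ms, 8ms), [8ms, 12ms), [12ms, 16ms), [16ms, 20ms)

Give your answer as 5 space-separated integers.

Processing requests:
  req#1 t=0ms (window 0): ALLOW
  req#2 t=3ms (window 0): ALLOW
  req#3 t=5ms (window 1): ALLOW
  req#4 t=8ms (window 2): ALLOW
  req#5 t=11ms (window 2): ALLOW
  req#6 t=14ms (window 3): ALLOW
  req#7 t=16ms (window 4): ALLOW
  req#8 t=19ms (window 4): ALLOW

Allowed counts by window: 2 1 2 1 2

Answer: 2 1 2 1 2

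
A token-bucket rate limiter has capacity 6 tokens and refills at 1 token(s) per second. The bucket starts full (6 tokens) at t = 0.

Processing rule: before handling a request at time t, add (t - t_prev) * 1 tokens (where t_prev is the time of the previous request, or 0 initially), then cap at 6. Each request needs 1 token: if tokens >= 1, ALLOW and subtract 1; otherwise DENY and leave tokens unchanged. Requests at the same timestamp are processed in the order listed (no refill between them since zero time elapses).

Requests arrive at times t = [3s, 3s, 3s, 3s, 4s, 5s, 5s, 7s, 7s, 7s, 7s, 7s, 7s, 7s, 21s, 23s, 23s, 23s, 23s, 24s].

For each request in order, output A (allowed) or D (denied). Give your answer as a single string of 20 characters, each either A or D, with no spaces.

Answer: AAAAAAAAAADDDDAAAAAA

Derivation:
Simulating step by step:
  req#1 t=3s: ALLOW
  req#2 t=3s: ALLOW
  req#3 t=3s: ALLOW
  req#4 t=3s: ALLOW
  req#5 t=4s: ALLOW
  req#6 t=5s: ALLOW
  req#7 t=5s: ALLOW
  req#8 t=7s: ALLOW
  req#9 t=7s: ALLOW
  req#10 t=7s: ALLOW
  req#11 t=7s: DENY
  req#12 t=7s: DENY
  req#13 t=7s: DENY
  req#14 t=7s: DENY
  req#15 t=21s: ALLOW
  req#16 t=23s: ALLOW
  req#17 t=23s: ALLOW
  req#18 t=23s: ALLOW
  req#19 t=23s: ALLOW
  req#20 t=24s: ALLOW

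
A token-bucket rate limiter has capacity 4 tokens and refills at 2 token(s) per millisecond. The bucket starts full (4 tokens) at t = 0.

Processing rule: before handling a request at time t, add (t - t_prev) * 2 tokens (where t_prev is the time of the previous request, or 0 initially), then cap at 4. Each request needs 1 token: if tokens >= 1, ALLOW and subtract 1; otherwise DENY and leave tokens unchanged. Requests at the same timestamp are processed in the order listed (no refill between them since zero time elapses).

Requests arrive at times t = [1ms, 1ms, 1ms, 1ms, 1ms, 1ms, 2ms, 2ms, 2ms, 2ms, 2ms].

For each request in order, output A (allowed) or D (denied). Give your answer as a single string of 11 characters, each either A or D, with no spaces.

Answer: AAAADDAADDD

Derivation:
Simulating step by step:
  req#1 t=1ms: ALLOW
  req#2 t=1ms: ALLOW
  req#3 t=1ms: ALLOW
  req#4 t=1ms: ALLOW
  req#5 t=1ms: DENY
  req#6 t=1ms: DENY
  req#7 t=2ms: ALLOW
  req#8 t=2ms: ALLOW
  req#9 t=2ms: DENY
  req#10 t=2ms: DENY
  req#11 t=2ms: DENY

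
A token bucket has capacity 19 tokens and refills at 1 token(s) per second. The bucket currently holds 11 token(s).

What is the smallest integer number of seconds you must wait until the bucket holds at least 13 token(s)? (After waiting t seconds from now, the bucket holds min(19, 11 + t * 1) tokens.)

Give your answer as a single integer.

Answer: 2

Derivation:
Need 11 + t * 1 >= 13, so t >= 2/1.
Smallest integer t = ceil(2/1) = 2.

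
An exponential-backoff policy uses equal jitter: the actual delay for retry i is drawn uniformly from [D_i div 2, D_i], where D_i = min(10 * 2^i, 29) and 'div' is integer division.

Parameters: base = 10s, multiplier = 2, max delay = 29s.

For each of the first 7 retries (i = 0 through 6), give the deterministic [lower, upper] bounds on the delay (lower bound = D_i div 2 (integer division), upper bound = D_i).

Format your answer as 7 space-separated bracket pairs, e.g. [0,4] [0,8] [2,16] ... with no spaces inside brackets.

Answer: [5,10] [10,20] [14,29] [14,29] [14,29] [14,29] [14,29]

Derivation:
Computing bounds per retry:
  i=0: D_i=min(10*2^0,29)=10, bounds=[5,10]
  i=1: D_i=min(10*2^1,29)=20, bounds=[10,20]
  i=2: D_i=min(10*2^2,29)=29, bounds=[14,29]
  i=3: D_i=min(10*2^3,29)=29, bounds=[14,29]
  i=4: D_i=min(10*2^4,29)=29, bounds=[14,29]
  i=5: D_i=min(10*2^5,29)=29, bounds=[14,29]
  i=6: D_i=min(10*2^6,29)=29, bounds=[14,29]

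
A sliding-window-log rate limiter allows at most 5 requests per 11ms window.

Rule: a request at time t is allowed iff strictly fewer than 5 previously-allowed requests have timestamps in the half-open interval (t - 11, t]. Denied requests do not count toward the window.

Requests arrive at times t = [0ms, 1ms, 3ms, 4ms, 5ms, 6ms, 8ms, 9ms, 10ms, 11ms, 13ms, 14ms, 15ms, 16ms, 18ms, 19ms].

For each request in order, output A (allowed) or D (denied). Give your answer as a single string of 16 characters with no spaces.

Answer: AAAAADDDDAAAAADD

Derivation:
Tracking allowed requests in the window:
  req#1 t=0ms: ALLOW
  req#2 t=1ms: ALLOW
  req#3 t=3ms: ALLOW
  req#4 t=4ms: ALLOW
  req#5 t=5ms: ALLOW
  req#6 t=6ms: DENY
  req#7 t=8ms: DENY
  req#8 t=9ms: DENY
  req#9 t=10ms: DENY
  req#10 t=11ms: ALLOW
  req#11 t=13ms: ALLOW
  req#12 t=14ms: ALLOW
  req#13 t=15ms: ALLOW
  req#14 t=16ms: ALLOW
  req#15 t=18ms: DENY
  req#16 t=19ms: DENY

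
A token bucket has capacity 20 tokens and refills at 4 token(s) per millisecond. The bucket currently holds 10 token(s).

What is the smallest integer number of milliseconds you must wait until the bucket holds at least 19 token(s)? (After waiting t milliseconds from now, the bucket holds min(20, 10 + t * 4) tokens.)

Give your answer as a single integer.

Answer: 3

Derivation:
Need 10 + t * 4 >= 19, so t >= 9/4.
Smallest integer t = ceil(9/4) = 3.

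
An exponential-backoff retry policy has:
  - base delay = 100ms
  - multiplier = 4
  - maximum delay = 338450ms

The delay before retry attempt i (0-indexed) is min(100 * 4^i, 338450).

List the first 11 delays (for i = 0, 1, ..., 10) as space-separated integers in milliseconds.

Computing each delay:
  i=0: min(100*4^0, 338450) = 100
  i=1: min(100*4^1, 338450) = 400
  i=2: min(100*4^2, 338450) = 1600
  i=3: min(100*4^3, 338450) = 6400
  i=4: min(100*4^4, 338450) = 25600
  i=5: min(100*4^5, 338450) = 102400
  i=6: min(100*4^6, 338450) = 338450
  i=7: min(100*4^7, 338450) = 338450
  i=8: min(100*4^8, 338450) = 338450
  i=9: min(100*4^9, 338450) = 338450
  i=10: min(100*4^10, 338450) = 338450

Answer: 100 400 1600 6400 25600 102400 338450 338450 338450 338450 338450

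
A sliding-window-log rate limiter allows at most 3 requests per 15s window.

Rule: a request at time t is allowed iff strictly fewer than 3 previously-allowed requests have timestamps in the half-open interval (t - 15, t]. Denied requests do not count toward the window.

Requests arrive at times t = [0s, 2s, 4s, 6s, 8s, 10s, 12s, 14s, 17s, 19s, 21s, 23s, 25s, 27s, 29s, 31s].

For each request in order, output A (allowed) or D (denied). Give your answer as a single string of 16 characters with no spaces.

Tracking allowed requests in the window:
  req#1 t=0s: ALLOW
  req#2 t=2s: ALLOW
  req#3 t=4s: ALLOW
  req#4 t=6s: DENY
  req#5 t=8s: DENY
  req#6 t=10s: DENY
  req#7 t=12s: DENY
  req#8 t=14s: DENY
  req#9 t=17s: ALLOW
  req#10 t=19s: ALLOW
  req#11 t=21s: ALLOW
  req#12 t=23s: DENY
  req#13 t=25s: DENY
  req#14 t=27s: DENY
  req#15 t=29s: DENY
  req#16 t=31s: DENY

Answer: AAADDDDDAAADDDDD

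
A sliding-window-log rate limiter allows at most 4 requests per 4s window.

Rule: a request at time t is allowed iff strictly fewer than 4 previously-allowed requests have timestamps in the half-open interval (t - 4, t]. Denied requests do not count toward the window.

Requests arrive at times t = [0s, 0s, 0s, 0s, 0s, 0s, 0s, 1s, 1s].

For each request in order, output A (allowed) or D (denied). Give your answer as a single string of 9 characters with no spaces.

Tracking allowed requests in the window:
  req#1 t=0s: ALLOW
  req#2 t=0s: ALLOW
  req#3 t=0s: ALLOW
  req#4 t=0s: ALLOW
  req#5 t=0s: DENY
  req#6 t=0s: DENY
  req#7 t=0s: DENY
  req#8 t=1s: DENY
  req#9 t=1s: DENY

Answer: AAAADDDDD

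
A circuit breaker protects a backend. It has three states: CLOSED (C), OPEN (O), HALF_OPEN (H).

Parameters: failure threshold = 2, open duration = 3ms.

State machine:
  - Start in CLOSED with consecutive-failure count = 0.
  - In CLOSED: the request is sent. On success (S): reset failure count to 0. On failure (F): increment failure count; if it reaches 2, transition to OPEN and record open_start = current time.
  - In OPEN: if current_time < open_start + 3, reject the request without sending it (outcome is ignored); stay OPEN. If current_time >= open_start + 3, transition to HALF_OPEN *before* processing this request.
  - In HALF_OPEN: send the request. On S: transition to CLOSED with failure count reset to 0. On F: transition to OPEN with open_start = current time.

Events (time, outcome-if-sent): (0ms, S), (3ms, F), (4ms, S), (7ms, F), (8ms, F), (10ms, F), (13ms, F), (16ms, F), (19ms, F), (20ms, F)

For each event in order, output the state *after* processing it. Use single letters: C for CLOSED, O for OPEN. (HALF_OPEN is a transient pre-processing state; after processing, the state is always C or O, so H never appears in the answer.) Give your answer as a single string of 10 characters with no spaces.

Answer: CCCCOOOOOO

Derivation:
State after each event:
  event#1 t=0ms outcome=S: state=CLOSED
  event#2 t=3ms outcome=F: state=CLOSED
  event#3 t=4ms outcome=S: state=CLOSED
  event#4 t=7ms outcome=F: state=CLOSED
  event#5 t=8ms outcome=F: state=OPEN
  event#6 t=10ms outcome=F: state=OPEN
  event#7 t=13ms outcome=F: state=OPEN
  event#8 t=16ms outcome=F: state=OPEN
  event#9 t=19ms outcome=F: state=OPEN
  event#10 t=20ms outcome=F: state=OPEN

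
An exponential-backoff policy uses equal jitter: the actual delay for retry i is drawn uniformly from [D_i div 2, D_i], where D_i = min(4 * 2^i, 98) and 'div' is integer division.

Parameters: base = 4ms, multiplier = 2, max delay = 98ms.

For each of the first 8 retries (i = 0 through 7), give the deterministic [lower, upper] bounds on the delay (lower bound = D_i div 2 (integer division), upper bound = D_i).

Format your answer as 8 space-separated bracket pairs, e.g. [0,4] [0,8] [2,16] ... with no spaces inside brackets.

Computing bounds per retry:
  i=0: D_i=min(4*2^0,98)=4, bounds=[2,4]
  i=1: D_i=min(4*2^1,98)=8, bounds=[4,8]
  i=2: D_i=min(4*2^2,98)=16, bounds=[8,16]
  i=3: D_i=min(4*2^3,98)=32, bounds=[16,32]
  i=4: D_i=min(4*2^4,98)=64, bounds=[32,64]
  i=5: D_i=min(4*2^5,98)=98, bounds=[49,98]
  i=6: D_i=min(4*2^6,98)=98, bounds=[49,98]
  i=7: D_i=min(4*2^7,98)=98, bounds=[49,98]

Answer: [2,4] [4,8] [8,16] [16,32] [32,64] [49,98] [49,98] [49,98]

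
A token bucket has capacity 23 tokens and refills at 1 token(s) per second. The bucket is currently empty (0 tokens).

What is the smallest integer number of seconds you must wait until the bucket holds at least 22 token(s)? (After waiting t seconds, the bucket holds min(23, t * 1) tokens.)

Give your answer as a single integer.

Need t * 1 >= 22, so t >= 22/1.
Smallest integer t = ceil(22/1) = 22.

Answer: 22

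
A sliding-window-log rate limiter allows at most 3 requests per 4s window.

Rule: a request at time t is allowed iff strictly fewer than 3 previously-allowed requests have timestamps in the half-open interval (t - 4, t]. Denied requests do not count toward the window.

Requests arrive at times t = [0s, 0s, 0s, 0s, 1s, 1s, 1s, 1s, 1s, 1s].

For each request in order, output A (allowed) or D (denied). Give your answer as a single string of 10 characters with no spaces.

Tracking allowed requests in the window:
  req#1 t=0s: ALLOW
  req#2 t=0s: ALLOW
  req#3 t=0s: ALLOW
  req#4 t=0s: DENY
  req#5 t=1s: DENY
  req#6 t=1s: DENY
  req#7 t=1s: DENY
  req#8 t=1s: DENY
  req#9 t=1s: DENY
  req#10 t=1s: DENY

Answer: AAADDDDDDD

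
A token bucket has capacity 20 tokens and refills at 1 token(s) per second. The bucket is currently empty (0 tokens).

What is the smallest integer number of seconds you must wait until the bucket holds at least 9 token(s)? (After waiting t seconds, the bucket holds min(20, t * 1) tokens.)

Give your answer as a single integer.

Need t * 1 >= 9, so t >= 9/1.
Smallest integer t = ceil(9/1) = 9.

Answer: 9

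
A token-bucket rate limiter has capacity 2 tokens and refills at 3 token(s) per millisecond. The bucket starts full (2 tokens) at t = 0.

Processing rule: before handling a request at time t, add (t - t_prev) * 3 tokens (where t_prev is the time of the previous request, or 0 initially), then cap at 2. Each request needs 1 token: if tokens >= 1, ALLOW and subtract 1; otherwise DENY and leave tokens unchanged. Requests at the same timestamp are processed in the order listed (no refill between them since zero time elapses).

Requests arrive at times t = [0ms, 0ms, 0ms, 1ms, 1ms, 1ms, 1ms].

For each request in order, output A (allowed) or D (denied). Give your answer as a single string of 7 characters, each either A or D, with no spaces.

Answer: AADAADD

Derivation:
Simulating step by step:
  req#1 t=0ms: ALLOW
  req#2 t=0ms: ALLOW
  req#3 t=0ms: DENY
  req#4 t=1ms: ALLOW
  req#5 t=1ms: ALLOW
  req#6 t=1ms: DENY
  req#7 t=1ms: DENY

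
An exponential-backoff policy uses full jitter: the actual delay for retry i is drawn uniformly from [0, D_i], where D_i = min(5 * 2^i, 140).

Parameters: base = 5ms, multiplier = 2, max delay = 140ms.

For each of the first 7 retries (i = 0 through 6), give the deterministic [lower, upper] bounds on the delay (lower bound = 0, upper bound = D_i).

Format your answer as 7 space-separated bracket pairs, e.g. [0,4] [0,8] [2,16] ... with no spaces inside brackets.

Computing bounds per retry:
  i=0: D_i=min(5*2^0,140)=5, bounds=[0,5]
  i=1: D_i=min(5*2^1,140)=10, bounds=[0,10]
  i=2: D_i=min(5*2^2,140)=20, bounds=[0,20]
  i=3: D_i=min(5*2^3,140)=40, bounds=[0,40]
  i=4: D_i=min(5*2^4,140)=80, bounds=[0,80]
  i=5: D_i=min(5*2^5,140)=140, bounds=[0,140]
  i=6: D_i=min(5*2^6,140)=140, bounds=[0,140]

Answer: [0,5] [0,10] [0,20] [0,40] [0,80] [0,140] [0,140]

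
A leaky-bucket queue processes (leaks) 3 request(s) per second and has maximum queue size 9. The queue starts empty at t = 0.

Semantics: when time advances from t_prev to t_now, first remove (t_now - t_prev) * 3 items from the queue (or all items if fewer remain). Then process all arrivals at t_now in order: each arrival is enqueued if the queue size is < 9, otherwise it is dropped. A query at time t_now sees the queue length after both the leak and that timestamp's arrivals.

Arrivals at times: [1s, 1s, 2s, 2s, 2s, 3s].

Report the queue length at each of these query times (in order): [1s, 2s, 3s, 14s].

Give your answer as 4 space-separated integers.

Queue lengths at query times:
  query t=1s: backlog = 2
  query t=2s: backlog = 3
  query t=3s: backlog = 1
  query t=14s: backlog = 0

Answer: 2 3 1 0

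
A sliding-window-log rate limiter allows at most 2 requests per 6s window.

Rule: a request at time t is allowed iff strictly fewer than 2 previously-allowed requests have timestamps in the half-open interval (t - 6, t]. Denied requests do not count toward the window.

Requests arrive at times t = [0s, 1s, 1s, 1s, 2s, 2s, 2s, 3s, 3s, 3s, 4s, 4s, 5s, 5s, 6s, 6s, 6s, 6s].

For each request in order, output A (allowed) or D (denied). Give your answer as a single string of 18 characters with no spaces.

Tracking allowed requests in the window:
  req#1 t=0s: ALLOW
  req#2 t=1s: ALLOW
  req#3 t=1s: DENY
  req#4 t=1s: DENY
  req#5 t=2s: DENY
  req#6 t=2s: DENY
  req#7 t=2s: DENY
  req#8 t=3s: DENY
  req#9 t=3s: DENY
  req#10 t=3s: DENY
  req#11 t=4s: DENY
  req#12 t=4s: DENY
  req#13 t=5s: DENY
  req#14 t=5s: DENY
  req#15 t=6s: ALLOW
  req#16 t=6s: DENY
  req#17 t=6s: DENY
  req#18 t=6s: DENY

Answer: AADDDDDDDDDDDDADDD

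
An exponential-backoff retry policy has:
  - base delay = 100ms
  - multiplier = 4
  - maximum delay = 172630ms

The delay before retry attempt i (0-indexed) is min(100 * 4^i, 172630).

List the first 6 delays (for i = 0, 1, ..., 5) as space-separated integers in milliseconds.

Computing each delay:
  i=0: min(100*4^0, 172630) = 100
  i=1: min(100*4^1, 172630) = 400
  i=2: min(100*4^2, 172630) = 1600
  i=3: min(100*4^3, 172630) = 6400
  i=4: min(100*4^4, 172630) = 25600
  i=5: min(100*4^5, 172630) = 102400

Answer: 100 400 1600 6400 25600 102400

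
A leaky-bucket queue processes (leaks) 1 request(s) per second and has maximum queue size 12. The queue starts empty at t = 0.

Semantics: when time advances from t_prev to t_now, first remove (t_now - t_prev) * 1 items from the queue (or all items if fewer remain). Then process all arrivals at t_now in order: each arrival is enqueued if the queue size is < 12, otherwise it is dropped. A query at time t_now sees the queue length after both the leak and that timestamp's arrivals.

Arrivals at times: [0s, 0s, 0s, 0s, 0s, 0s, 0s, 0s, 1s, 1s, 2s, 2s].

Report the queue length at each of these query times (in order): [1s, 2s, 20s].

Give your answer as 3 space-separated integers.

Queue lengths at query times:
  query t=1s: backlog = 9
  query t=2s: backlog = 10
  query t=20s: backlog = 0

Answer: 9 10 0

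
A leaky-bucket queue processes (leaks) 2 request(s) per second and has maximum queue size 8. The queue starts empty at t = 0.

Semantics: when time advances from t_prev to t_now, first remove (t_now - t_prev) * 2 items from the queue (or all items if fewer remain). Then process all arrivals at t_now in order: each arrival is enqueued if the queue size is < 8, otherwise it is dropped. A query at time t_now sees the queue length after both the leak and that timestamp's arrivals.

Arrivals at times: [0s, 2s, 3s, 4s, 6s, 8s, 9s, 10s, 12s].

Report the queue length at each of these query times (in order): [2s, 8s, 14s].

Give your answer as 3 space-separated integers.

Answer: 1 1 0

Derivation:
Queue lengths at query times:
  query t=2s: backlog = 1
  query t=8s: backlog = 1
  query t=14s: backlog = 0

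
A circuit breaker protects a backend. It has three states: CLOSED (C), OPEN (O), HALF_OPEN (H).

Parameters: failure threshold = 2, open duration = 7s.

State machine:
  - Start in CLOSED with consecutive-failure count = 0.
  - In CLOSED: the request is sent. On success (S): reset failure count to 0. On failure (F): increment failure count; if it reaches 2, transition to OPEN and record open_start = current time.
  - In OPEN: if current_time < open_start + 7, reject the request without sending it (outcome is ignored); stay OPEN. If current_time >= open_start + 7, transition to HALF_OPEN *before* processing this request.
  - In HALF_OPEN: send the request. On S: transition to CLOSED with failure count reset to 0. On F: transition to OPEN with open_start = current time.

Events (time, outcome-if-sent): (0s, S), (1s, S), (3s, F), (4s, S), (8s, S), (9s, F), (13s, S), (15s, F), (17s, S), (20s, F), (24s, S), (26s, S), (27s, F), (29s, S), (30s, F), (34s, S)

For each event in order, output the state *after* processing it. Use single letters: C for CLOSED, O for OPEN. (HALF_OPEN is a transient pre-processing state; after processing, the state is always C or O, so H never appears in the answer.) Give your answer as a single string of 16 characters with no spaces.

Answer: CCCCCCCCCCCCCCCC

Derivation:
State after each event:
  event#1 t=0s outcome=S: state=CLOSED
  event#2 t=1s outcome=S: state=CLOSED
  event#3 t=3s outcome=F: state=CLOSED
  event#4 t=4s outcome=S: state=CLOSED
  event#5 t=8s outcome=S: state=CLOSED
  event#6 t=9s outcome=F: state=CLOSED
  event#7 t=13s outcome=S: state=CLOSED
  event#8 t=15s outcome=F: state=CLOSED
  event#9 t=17s outcome=S: state=CLOSED
  event#10 t=20s outcome=F: state=CLOSED
  event#11 t=24s outcome=S: state=CLOSED
  event#12 t=26s outcome=S: state=CLOSED
  event#13 t=27s outcome=F: state=CLOSED
  event#14 t=29s outcome=S: state=CLOSED
  event#15 t=30s outcome=F: state=CLOSED
  event#16 t=34s outcome=S: state=CLOSED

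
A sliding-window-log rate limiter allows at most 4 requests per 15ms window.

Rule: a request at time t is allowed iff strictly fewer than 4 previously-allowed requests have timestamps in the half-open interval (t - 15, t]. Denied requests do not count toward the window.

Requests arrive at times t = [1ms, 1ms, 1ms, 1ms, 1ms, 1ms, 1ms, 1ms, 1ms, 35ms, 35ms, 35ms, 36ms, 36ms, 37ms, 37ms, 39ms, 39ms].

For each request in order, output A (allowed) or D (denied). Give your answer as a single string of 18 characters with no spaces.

Answer: AAAADDDDDAAAADDDDD

Derivation:
Tracking allowed requests in the window:
  req#1 t=1ms: ALLOW
  req#2 t=1ms: ALLOW
  req#3 t=1ms: ALLOW
  req#4 t=1ms: ALLOW
  req#5 t=1ms: DENY
  req#6 t=1ms: DENY
  req#7 t=1ms: DENY
  req#8 t=1ms: DENY
  req#9 t=1ms: DENY
  req#10 t=35ms: ALLOW
  req#11 t=35ms: ALLOW
  req#12 t=35ms: ALLOW
  req#13 t=36ms: ALLOW
  req#14 t=36ms: DENY
  req#15 t=37ms: DENY
  req#16 t=37ms: DENY
  req#17 t=39ms: DENY
  req#18 t=39ms: DENY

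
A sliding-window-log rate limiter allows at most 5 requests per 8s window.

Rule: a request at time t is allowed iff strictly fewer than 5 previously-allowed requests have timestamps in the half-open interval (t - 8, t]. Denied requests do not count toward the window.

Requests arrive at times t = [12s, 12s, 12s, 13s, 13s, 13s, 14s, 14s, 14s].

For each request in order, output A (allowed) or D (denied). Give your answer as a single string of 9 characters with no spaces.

Tracking allowed requests in the window:
  req#1 t=12s: ALLOW
  req#2 t=12s: ALLOW
  req#3 t=12s: ALLOW
  req#4 t=13s: ALLOW
  req#5 t=13s: ALLOW
  req#6 t=13s: DENY
  req#7 t=14s: DENY
  req#8 t=14s: DENY
  req#9 t=14s: DENY

Answer: AAAAADDDD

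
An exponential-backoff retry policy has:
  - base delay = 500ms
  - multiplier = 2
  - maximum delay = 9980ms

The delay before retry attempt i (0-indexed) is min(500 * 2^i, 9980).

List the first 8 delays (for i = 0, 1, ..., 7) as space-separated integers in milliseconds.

Computing each delay:
  i=0: min(500*2^0, 9980) = 500
  i=1: min(500*2^1, 9980) = 1000
  i=2: min(500*2^2, 9980) = 2000
  i=3: min(500*2^3, 9980) = 4000
  i=4: min(500*2^4, 9980) = 8000
  i=5: min(500*2^5, 9980) = 9980
  i=6: min(500*2^6, 9980) = 9980
  i=7: min(500*2^7, 9980) = 9980

Answer: 500 1000 2000 4000 8000 9980 9980 9980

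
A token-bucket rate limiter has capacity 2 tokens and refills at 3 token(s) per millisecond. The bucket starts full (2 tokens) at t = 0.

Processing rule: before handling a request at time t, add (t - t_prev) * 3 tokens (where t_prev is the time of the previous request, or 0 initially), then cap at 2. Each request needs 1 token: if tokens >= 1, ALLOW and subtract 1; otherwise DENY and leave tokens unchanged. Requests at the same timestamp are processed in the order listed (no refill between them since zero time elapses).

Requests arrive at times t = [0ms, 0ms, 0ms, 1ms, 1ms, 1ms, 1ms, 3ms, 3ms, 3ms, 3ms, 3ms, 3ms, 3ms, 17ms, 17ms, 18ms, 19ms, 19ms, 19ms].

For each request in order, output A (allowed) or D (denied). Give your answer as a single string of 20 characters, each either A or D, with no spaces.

Simulating step by step:
  req#1 t=0ms: ALLOW
  req#2 t=0ms: ALLOW
  req#3 t=0ms: DENY
  req#4 t=1ms: ALLOW
  req#5 t=1ms: ALLOW
  req#6 t=1ms: DENY
  req#7 t=1ms: DENY
  req#8 t=3ms: ALLOW
  req#9 t=3ms: ALLOW
  req#10 t=3ms: DENY
  req#11 t=3ms: DENY
  req#12 t=3ms: DENY
  req#13 t=3ms: DENY
  req#14 t=3ms: DENY
  req#15 t=17ms: ALLOW
  req#16 t=17ms: ALLOW
  req#17 t=18ms: ALLOW
  req#18 t=19ms: ALLOW
  req#19 t=19ms: ALLOW
  req#20 t=19ms: DENY

Answer: AADAADDAADDDDDAAAAAD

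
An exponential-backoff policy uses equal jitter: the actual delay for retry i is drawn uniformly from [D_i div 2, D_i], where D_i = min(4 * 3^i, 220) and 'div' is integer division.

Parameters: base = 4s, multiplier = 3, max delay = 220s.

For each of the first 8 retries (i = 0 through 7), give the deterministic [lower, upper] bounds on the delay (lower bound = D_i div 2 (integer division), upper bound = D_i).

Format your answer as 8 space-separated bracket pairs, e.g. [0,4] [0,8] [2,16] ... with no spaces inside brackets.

Computing bounds per retry:
  i=0: D_i=min(4*3^0,220)=4, bounds=[2,4]
  i=1: D_i=min(4*3^1,220)=12, bounds=[6,12]
  i=2: D_i=min(4*3^2,220)=36, bounds=[18,36]
  i=3: D_i=min(4*3^3,220)=108, bounds=[54,108]
  i=4: D_i=min(4*3^4,220)=220, bounds=[110,220]
  i=5: D_i=min(4*3^5,220)=220, bounds=[110,220]
  i=6: D_i=min(4*3^6,220)=220, bounds=[110,220]
  i=7: D_i=min(4*3^7,220)=220, bounds=[110,220]

Answer: [2,4] [6,12] [18,36] [54,108] [110,220] [110,220] [110,220] [110,220]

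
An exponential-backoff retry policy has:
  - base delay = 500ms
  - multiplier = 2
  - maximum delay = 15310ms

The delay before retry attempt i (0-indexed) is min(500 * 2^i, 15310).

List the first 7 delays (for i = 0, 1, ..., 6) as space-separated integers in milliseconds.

Answer: 500 1000 2000 4000 8000 15310 15310

Derivation:
Computing each delay:
  i=0: min(500*2^0, 15310) = 500
  i=1: min(500*2^1, 15310) = 1000
  i=2: min(500*2^2, 15310) = 2000
  i=3: min(500*2^3, 15310) = 4000
  i=4: min(500*2^4, 15310) = 8000
  i=5: min(500*2^5, 15310) = 15310
  i=6: min(500*2^6, 15310) = 15310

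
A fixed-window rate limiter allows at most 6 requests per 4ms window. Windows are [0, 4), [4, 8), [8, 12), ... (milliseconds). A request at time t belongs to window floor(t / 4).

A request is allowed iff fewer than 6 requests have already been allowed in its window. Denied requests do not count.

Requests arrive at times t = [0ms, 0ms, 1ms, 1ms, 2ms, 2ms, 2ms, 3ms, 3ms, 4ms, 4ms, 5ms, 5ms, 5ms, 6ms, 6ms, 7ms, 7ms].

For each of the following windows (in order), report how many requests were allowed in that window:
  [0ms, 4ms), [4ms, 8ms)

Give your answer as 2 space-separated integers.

Processing requests:
  req#1 t=0ms (window 0): ALLOW
  req#2 t=0ms (window 0): ALLOW
  req#3 t=1ms (window 0): ALLOW
  req#4 t=1ms (window 0): ALLOW
  req#5 t=2ms (window 0): ALLOW
  req#6 t=2ms (window 0): ALLOW
  req#7 t=2ms (window 0): DENY
  req#8 t=3ms (window 0): DENY
  req#9 t=3ms (window 0): DENY
  req#10 t=4ms (window 1): ALLOW
  req#11 t=4ms (window 1): ALLOW
  req#12 t=5ms (window 1): ALLOW
  req#13 t=5ms (window 1): ALLOW
  req#14 t=5ms (window 1): ALLOW
  req#15 t=6ms (window 1): ALLOW
  req#16 t=6ms (window 1): DENY
  req#17 t=7ms (window 1): DENY
  req#18 t=7ms (window 1): DENY

Allowed counts by window: 6 6

Answer: 6 6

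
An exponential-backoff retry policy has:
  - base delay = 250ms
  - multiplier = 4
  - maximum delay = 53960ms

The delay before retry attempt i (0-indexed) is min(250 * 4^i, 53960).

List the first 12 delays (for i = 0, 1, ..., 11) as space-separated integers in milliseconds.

Answer: 250 1000 4000 16000 53960 53960 53960 53960 53960 53960 53960 53960

Derivation:
Computing each delay:
  i=0: min(250*4^0, 53960) = 250
  i=1: min(250*4^1, 53960) = 1000
  i=2: min(250*4^2, 53960) = 4000
  i=3: min(250*4^3, 53960) = 16000
  i=4: min(250*4^4, 53960) = 53960
  i=5: min(250*4^5, 53960) = 53960
  i=6: min(250*4^6, 53960) = 53960
  i=7: min(250*4^7, 53960) = 53960
  i=8: min(250*4^8, 53960) = 53960
  i=9: min(250*4^9, 53960) = 53960
  i=10: min(250*4^10, 53960) = 53960
  i=11: min(250*4^11, 53960) = 53960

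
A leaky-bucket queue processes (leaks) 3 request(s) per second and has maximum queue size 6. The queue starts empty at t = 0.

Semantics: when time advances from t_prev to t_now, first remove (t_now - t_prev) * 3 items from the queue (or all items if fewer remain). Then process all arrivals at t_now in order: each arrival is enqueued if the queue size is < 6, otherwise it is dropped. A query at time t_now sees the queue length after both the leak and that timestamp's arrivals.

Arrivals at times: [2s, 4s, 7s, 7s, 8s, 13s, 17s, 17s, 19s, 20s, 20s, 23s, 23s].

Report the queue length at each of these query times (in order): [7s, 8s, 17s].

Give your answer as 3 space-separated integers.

Answer: 2 1 2

Derivation:
Queue lengths at query times:
  query t=7s: backlog = 2
  query t=8s: backlog = 1
  query t=17s: backlog = 2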